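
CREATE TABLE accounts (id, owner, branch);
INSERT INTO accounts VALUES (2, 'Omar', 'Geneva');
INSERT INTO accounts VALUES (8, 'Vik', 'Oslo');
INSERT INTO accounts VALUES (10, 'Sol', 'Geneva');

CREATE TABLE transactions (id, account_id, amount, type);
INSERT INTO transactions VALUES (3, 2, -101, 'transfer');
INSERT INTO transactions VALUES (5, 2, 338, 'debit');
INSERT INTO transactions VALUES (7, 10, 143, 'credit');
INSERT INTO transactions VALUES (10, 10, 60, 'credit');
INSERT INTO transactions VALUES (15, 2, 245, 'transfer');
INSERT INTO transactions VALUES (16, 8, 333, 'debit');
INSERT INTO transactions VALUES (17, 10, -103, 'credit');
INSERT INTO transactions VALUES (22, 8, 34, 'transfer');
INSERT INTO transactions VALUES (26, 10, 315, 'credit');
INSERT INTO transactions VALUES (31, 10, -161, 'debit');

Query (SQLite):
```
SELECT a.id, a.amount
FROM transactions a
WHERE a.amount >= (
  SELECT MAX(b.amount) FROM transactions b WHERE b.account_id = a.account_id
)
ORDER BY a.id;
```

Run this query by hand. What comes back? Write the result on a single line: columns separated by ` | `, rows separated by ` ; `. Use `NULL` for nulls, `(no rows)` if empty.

5 | 338 ; 16 | 333 ; 26 | 315

For each transactions row a, compute MAX(amount) over rows sharing a.account_id.
Keep row a if a.amount >= that per-group MAX.
  account_id=2: MAX(amount) = 338
  account_id=8: MAX(amount) = 333
  account_id=10: MAX(amount) = 315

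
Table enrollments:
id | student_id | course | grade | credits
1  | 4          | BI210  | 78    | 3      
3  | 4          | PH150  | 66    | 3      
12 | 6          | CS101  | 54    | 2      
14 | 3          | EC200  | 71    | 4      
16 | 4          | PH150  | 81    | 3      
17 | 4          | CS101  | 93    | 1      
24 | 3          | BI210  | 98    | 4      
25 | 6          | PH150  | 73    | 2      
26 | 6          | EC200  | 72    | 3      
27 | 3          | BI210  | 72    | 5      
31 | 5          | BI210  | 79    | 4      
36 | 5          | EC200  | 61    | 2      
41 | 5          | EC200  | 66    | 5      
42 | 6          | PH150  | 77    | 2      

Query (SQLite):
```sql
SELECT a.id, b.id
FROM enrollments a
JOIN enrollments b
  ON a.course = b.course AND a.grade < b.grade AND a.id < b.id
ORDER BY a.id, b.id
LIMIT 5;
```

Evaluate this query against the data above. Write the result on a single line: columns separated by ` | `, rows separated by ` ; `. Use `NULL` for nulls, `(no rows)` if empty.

1 | 24 ; 1 | 31 ; 3 | 16 ; 3 | 25 ; 3 | 42

Pairs (a,b) with same course, a.grade < b.grade, a.id < b.id.
course groups: BI210:{1,24,27,31} CS101:{12,17} EC200:{14,26,36,41} PH150:{3,16,25,42}
Ordered by (a.id, b.id); first 5.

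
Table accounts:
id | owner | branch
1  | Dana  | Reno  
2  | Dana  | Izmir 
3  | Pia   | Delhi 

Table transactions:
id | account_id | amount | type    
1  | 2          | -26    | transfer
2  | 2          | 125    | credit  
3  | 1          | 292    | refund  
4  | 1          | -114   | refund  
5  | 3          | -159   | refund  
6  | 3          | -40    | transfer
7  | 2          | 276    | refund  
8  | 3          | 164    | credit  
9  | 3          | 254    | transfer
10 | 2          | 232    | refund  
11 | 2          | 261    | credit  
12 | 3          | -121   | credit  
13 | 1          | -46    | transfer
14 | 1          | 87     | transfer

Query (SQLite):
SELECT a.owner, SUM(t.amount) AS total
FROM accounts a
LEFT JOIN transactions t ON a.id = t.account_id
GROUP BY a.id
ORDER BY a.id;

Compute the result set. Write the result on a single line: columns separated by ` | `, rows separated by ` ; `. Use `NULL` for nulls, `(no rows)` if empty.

Dana | 219 ; Dana | 868 ; Pia | 98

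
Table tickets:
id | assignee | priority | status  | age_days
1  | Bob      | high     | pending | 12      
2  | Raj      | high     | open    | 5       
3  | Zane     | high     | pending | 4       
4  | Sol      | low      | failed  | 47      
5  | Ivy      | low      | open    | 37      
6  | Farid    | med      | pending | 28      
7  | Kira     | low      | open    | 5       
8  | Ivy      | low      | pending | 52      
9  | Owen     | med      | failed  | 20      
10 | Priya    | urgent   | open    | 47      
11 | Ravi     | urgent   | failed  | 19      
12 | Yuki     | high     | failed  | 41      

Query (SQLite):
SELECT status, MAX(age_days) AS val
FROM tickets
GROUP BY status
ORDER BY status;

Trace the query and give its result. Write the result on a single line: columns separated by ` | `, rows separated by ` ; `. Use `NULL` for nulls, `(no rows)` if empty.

Partition tickets by status; compute MAX(age_days) within each group.
  failed: ids {4, 9, 11, 12} → MAX(age_days)=47
  open: ids {2, 5, 7, 10} → MAX(age_days)=47
  pending: ids {1, 3, 6, 8} → MAX(age_days)=52

failed | 47 ; open | 47 ; pending | 52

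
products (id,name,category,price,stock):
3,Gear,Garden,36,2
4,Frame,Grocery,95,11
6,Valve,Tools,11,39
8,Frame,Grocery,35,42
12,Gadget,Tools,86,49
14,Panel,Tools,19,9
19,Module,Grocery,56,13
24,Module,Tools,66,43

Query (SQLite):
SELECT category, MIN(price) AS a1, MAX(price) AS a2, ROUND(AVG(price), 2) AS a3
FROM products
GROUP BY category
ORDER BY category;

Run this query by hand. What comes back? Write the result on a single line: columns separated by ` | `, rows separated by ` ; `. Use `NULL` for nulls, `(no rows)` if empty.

Group products by category.
Per group compute: MIN(price), MAX(price), ROUND(AVG(price), 2).
  Garden: ids {3} → MIN(price)=36, MAX(price)=36, ROUND(AVG(price), 2)=36
  Grocery: ids {4, 8, 19} → MIN(price)=35, MAX(price)=95, ROUND(AVG(price), 2)=62
  Tools: ids {6, 12, 14, 24} → MIN(price)=11, MAX(price)=86, ROUND(AVG(price), 2)=45.5

Garden | 36 | 36 | 36 ; Grocery | 35 | 95 | 62 ; Tools | 11 | 86 | 45.5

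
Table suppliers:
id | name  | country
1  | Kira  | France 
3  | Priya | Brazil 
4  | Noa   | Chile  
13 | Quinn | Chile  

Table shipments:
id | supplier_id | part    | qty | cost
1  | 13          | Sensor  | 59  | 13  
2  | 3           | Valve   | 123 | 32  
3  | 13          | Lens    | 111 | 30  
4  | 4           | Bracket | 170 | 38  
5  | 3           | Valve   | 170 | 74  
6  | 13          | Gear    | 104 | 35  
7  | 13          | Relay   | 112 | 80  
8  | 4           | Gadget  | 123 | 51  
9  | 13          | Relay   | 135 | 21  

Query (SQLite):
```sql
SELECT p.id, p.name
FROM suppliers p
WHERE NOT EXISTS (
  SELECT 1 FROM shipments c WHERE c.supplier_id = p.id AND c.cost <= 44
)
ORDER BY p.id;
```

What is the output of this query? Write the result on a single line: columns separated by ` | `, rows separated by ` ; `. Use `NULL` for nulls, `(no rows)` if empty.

1 | Kira

For each suppliers row, check whether any shipments with matching supplier_id has cost <= 44.
Keep rows where that is false.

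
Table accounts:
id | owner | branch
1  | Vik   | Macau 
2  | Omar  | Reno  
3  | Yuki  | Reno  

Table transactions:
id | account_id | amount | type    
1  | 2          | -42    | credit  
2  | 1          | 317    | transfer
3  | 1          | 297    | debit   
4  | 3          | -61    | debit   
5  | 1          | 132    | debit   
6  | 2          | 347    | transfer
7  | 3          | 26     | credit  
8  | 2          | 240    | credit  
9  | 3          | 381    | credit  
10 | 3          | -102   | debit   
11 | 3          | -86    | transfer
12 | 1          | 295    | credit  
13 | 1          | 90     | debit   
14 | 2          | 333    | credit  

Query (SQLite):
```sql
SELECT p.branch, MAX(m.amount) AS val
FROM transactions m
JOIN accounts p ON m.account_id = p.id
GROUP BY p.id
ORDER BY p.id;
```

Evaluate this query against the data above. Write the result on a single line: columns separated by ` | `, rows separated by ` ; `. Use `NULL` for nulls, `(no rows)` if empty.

Macau | 317 ; Reno | 347 ; Reno | 381

Join each transactions row to its accounts via account_id.
Group joined rows by accounts.id; compute MAX(m.amount) per group.
  1: ids {2, 3, 5, 12, 13} → MAX(m.amount)=317
  2: ids {1, 6, 8, 14} → MAX(m.amount)=347
  3: ids {4, 7, 9, 10, 11} → MAX(m.amount)=381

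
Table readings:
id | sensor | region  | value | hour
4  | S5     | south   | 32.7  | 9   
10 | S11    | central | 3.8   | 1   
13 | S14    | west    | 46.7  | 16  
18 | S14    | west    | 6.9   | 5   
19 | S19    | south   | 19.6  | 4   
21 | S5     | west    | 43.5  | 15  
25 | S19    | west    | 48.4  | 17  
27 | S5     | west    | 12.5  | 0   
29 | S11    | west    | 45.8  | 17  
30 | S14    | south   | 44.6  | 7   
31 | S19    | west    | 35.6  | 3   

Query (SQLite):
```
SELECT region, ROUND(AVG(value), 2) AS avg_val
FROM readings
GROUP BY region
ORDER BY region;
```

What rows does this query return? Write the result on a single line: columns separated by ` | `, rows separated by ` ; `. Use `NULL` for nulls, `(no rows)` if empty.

central | 3.8 ; south | 32.3 ; west | 34.2

Partition readings by region; compute ROUND(AVG(value), 2) within each group.
  central: ids {10} → ROUND(AVG(value), 2)=3.8
  south: ids {4, 19, 30} → ROUND(AVG(value), 2)=32.3
  west: ids {13, 18, 21, 25, 27, 29, 31} → ROUND(AVG(value), 2)=34.2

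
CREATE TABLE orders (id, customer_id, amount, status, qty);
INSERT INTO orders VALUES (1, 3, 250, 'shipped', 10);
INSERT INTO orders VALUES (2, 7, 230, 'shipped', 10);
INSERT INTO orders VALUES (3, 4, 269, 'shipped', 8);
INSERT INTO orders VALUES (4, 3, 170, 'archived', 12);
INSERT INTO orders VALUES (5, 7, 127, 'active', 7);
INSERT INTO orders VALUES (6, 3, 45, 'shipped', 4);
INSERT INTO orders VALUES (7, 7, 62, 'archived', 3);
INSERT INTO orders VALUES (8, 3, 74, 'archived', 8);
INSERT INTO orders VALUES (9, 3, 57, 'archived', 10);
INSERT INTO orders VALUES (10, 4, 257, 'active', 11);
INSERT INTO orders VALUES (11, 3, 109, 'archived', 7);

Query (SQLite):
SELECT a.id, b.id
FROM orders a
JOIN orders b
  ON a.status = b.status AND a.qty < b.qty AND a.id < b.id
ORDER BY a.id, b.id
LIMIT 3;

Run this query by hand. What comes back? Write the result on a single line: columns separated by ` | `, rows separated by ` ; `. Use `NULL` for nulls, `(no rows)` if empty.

Pairs (a,b) with same status, a.qty < b.qty, a.id < b.id.
status groups: active:{5,10} archived:{4,7,8,9,11} shipped:{1,2,3,6}
Ordered by (a.id, b.id); first 3.

5 | 10 ; 7 | 8 ; 7 | 9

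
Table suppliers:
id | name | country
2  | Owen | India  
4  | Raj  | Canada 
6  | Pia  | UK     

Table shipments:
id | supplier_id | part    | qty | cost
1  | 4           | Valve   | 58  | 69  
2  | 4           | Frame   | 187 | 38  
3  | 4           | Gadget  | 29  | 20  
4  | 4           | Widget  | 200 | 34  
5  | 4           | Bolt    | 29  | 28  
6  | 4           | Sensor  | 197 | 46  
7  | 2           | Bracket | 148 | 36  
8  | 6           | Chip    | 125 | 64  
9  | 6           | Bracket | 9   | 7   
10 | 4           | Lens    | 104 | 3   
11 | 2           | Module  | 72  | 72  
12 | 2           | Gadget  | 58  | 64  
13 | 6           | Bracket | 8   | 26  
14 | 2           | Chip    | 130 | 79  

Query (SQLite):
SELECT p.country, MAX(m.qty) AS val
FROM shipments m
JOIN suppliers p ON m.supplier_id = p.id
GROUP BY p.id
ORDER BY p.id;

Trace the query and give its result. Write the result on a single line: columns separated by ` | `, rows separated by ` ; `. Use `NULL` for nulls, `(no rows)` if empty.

Join each shipments row to its suppliers via supplier_id.
Group joined rows by suppliers.id; compute MAX(m.qty) per group.
  2: ids {7, 11, 12, 14} → MAX(m.qty)=148
  4: ids {1, 2, 3, 4, 5, 6, 10} → MAX(m.qty)=200
  6: ids {8, 9, 13} → MAX(m.qty)=125

India | 148 ; Canada | 200 ; UK | 125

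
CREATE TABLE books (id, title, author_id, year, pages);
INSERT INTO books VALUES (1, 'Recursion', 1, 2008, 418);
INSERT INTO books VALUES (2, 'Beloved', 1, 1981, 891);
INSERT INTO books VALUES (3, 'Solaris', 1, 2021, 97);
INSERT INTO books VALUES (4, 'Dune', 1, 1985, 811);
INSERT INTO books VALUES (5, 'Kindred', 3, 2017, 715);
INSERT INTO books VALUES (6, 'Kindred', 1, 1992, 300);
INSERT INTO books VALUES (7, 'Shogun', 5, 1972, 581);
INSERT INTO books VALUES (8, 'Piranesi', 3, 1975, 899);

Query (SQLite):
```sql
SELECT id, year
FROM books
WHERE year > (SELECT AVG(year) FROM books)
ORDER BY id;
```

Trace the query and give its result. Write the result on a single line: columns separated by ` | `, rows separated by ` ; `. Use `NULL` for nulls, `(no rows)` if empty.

Scalar subquery: AVG(year) over all books rows = 1993.875.
Keep rows where year > that value.

1 | 2008 ; 3 | 2021 ; 5 | 2017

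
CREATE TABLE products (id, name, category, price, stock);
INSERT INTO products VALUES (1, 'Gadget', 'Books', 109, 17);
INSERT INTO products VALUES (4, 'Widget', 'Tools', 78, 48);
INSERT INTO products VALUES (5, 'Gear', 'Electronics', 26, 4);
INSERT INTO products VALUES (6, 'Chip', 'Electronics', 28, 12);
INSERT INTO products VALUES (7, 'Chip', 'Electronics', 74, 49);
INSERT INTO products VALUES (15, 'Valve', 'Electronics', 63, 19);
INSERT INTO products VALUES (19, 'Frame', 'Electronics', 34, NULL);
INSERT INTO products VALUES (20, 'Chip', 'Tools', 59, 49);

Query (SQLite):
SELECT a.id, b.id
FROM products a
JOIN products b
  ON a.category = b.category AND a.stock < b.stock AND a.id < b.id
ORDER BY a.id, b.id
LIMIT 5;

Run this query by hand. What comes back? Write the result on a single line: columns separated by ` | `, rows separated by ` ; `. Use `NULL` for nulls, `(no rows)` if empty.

Pairs (a,b) with same category, a.stock < b.stock, a.id < b.id.
category groups: Books:{1} Electronics:{5,6,7,15,19} Tools:{4,20}
Ordered by (a.id, b.id); first 5.

4 | 20 ; 5 | 6 ; 5 | 7 ; 5 | 15 ; 6 | 7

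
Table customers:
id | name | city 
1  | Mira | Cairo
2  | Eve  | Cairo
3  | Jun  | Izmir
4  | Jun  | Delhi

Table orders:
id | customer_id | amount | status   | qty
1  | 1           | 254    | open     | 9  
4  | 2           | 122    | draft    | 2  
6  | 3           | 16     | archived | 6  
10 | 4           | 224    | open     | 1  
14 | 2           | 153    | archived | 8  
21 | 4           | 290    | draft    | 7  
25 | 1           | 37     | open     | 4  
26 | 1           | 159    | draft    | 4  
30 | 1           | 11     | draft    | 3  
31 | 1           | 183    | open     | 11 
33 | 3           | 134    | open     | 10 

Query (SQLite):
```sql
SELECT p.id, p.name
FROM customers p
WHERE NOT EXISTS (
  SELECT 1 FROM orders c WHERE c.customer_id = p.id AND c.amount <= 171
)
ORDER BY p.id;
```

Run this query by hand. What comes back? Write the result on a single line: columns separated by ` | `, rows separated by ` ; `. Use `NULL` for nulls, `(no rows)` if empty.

For each customers row, check whether any orders with matching customer_id has amount <= 171.
Keep rows where that is false.

4 | Jun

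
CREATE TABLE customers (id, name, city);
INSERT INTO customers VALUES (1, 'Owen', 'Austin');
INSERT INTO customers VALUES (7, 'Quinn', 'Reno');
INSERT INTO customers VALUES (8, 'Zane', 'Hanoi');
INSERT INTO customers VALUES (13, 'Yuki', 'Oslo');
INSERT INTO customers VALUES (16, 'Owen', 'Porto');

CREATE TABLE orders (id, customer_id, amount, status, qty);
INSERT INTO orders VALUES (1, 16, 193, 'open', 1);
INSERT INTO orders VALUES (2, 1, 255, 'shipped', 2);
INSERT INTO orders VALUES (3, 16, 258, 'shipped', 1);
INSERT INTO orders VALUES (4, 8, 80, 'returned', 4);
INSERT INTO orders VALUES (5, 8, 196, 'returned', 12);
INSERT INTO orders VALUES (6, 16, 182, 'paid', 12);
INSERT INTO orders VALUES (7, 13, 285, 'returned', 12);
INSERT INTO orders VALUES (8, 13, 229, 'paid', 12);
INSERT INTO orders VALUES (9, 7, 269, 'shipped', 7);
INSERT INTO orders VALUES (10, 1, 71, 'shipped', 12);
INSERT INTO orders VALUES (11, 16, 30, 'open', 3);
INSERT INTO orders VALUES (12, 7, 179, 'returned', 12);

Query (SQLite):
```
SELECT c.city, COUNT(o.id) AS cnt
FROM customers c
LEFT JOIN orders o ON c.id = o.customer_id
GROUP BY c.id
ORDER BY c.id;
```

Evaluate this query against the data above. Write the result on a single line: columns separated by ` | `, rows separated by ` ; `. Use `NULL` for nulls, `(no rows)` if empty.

Austin | 2 ; Reno | 2 ; Hanoi | 2 ; Oslo | 2 ; Porto | 4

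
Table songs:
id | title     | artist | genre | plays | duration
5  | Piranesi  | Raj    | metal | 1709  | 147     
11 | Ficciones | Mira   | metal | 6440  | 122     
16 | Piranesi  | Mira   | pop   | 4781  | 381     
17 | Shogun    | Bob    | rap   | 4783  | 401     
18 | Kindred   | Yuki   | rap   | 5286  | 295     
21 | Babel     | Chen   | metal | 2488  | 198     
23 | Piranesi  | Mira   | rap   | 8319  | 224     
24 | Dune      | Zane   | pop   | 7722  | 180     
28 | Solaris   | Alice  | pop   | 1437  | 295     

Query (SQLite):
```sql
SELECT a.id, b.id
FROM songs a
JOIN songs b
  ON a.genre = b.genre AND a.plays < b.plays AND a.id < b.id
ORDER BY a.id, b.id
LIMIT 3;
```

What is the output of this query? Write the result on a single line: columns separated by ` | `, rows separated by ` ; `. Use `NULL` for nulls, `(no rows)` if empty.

5 | 11 ; 5 | 21 ; 16 | 24

Pairs (a,b) with same genre, a.plays < b.plays, a.id < b.id.
genre groups: metal:{5,11,21} pop:{16,24,28} rap:{17,18,23}
Ordered by (a.id, b.id); first 3.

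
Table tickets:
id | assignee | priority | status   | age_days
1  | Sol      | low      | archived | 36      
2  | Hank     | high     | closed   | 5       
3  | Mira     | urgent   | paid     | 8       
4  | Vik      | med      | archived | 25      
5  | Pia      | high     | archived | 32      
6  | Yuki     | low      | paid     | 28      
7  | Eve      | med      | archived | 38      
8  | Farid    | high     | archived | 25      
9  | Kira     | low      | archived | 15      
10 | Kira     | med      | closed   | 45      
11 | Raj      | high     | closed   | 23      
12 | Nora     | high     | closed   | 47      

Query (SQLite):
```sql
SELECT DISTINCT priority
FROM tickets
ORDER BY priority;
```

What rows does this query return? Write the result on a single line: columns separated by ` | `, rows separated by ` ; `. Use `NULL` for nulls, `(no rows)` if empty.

Collect distinct priority values from tickets.

high ; low ; med ; urgent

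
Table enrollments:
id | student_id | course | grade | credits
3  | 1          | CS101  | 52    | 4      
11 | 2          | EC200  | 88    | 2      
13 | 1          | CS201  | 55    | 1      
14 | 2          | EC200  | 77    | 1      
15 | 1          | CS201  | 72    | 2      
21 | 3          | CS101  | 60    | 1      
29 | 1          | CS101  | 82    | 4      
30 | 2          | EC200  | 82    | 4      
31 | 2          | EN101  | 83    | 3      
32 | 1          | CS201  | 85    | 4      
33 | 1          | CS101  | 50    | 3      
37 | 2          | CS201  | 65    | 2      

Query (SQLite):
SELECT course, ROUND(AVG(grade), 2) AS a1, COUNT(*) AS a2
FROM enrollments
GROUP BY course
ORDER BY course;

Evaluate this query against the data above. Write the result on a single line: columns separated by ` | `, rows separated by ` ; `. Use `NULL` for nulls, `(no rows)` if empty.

CS101 | 61 | 4 ; CS201 | 69.25 | 4 ; EC200 | 82.33 | 3 ; EN101 | 83 | 1

Group enrollments by course.
Per group compute: ROUND(AVG(grade), 2), COUNT(*).
  CS101: ids {3, 21, 29, 33} → ROUND(AVG(grade), 2)=61, COUNT(*)=4
  CS201: ids {13, 15, 32, 37} → ROUND(AVG(grade), 2)=69.25, COUNT(*)=4
  EC200: ids {11, 14, 30} → ROUND(AVG(grade), 2)=82.33, COUNT(*)=3
  EN101: ids {31} → ROUND(AVG(grade), 2)=83, COUNT(*)=1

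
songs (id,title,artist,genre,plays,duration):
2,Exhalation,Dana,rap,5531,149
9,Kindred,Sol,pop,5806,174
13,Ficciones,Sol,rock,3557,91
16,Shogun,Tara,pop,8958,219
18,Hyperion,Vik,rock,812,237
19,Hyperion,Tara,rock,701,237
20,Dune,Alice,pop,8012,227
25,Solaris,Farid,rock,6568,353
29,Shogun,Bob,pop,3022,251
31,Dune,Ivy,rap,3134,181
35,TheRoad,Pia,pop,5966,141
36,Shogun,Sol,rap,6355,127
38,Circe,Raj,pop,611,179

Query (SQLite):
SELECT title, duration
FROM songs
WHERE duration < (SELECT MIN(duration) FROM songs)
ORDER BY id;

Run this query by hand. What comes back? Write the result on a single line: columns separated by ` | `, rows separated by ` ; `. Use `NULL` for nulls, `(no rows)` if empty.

(no rows)

Scalar subquery: MIN(duration) over all songs rows = 91.
Keep rows where duration < that value.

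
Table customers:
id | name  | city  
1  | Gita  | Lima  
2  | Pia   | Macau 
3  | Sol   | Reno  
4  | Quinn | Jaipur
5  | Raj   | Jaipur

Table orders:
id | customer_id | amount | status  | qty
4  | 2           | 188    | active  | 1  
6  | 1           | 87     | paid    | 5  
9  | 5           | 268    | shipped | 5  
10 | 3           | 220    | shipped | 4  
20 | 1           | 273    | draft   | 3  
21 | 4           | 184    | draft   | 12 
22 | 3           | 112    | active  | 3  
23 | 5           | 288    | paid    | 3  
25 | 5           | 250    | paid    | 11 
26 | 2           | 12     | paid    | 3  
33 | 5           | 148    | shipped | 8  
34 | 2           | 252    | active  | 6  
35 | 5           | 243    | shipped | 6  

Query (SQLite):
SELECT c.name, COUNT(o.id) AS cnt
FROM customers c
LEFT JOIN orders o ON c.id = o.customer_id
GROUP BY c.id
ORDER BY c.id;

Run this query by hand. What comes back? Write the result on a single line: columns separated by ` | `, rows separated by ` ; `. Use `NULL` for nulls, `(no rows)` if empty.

Gita | 2 ; Pia | 3 ; Sol | 2 ; Quinn | 1 ; Raj | 5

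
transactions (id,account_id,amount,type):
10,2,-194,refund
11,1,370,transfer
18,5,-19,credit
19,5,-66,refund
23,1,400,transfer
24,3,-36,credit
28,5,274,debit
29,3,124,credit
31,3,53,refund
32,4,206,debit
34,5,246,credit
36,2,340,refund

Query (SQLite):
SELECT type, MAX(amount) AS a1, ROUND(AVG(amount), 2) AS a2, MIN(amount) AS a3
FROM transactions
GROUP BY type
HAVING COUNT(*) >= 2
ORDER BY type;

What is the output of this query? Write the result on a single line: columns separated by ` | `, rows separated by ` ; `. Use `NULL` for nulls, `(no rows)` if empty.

credit | 246 | 78.75 | -36 ; debit | 274 | 240 | 206 ; refund | 340 | 33.25 | -194 ; transfer | 400 | 385 | 370

Group transactions by type.
Per group compute: MAX(amount), ROUND(AVG(amount), 2), MIN(amount).
HAVING: drop groups with fewer than 2 rows.
  credit: ids {18, 24, 29, 34} → MAX(amount)=246, ROUND(AVG(amount), 2)=78.75, MIN(amount)=-36
  debit: ids {28, 32} → MAX(amount)=274, ROUND(AVG(amount), 2)=240, MIN(amount)=206
  refund: ids {10, 19, 31, 36} → MAX(amount)=340, ROUND(AVG(amount), 2)=33.25, MIN(amount)=-194
  transfer: ids {11, 23} → MAX(amount)=400, ROUND(AVG(amount), 2)=385, MIN(amount)=370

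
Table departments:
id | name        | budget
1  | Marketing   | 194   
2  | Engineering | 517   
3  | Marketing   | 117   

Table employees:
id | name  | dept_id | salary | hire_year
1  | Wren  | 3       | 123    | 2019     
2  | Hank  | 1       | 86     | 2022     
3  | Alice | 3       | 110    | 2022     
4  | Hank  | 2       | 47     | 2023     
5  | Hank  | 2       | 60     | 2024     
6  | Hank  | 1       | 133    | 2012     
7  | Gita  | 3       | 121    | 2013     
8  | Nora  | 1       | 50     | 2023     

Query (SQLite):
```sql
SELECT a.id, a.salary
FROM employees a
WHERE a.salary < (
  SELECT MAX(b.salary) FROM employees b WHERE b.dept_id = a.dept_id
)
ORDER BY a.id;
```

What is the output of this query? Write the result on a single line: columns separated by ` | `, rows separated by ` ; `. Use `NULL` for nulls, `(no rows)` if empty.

For each employees row a, compute MAX(salary) over rows sharing a.dept_id.
Keep row a if a.salary < that per-group MAX.
  dept_id=1: MAX(salary) = 133
  dept_id=2: MAX(salary) = 60
  dept_id=3: MAX(salary) = 123

2 | 86 ; 3 | 110 ; 4 | 47 ; 7 | 121 ; 8 | 50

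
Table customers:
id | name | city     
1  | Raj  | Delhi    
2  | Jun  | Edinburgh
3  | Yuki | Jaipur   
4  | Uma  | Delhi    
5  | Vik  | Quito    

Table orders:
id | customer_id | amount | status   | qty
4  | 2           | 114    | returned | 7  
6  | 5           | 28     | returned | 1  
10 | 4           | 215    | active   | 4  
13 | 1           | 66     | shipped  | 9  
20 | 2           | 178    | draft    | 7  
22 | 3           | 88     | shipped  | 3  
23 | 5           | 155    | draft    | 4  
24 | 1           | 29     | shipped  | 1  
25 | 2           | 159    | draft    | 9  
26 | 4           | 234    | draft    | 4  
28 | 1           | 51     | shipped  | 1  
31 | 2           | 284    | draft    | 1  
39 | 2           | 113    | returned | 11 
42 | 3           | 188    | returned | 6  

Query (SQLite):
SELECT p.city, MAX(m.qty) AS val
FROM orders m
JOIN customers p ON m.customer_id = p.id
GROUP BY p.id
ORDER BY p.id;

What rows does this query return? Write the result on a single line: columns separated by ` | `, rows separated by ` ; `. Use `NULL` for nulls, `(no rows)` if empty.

Join each orders row to its customers via customer_id.
Group joined rows by customers.id; compute MAX(m.qty) per group.
  1: ids {13, 24, 28} → MAX(m.qty)=9
  2: ids {4, 20, 25, 31, 39} → MAX(m.qty)=11
  3: ids {22, 42} → MAX(m.qty)=6
  4: ids {10, 26} → MAX(m.qty)=4
  5: ids {6, 23} → MAX(m.qty)=4

Delhi | 9 ; Edinburgh | 11 ; Jaipur | 6 ; Delhi | 4 ; Quito | 4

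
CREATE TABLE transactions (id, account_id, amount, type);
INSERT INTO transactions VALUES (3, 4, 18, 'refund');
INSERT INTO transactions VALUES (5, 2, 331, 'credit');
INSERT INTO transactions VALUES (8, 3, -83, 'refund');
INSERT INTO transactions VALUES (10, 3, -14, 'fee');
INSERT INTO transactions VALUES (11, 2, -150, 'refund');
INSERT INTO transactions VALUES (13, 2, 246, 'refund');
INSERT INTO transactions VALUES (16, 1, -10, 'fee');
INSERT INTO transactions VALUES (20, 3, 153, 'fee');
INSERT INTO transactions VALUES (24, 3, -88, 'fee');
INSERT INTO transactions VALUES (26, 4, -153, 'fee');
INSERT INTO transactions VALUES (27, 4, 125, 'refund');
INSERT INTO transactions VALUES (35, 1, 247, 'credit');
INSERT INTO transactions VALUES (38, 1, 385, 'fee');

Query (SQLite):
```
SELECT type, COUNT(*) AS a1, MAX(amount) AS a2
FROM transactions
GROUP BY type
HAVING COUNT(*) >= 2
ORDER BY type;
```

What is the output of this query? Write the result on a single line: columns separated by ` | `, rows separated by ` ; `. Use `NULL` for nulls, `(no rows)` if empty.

Group transactions by type.
Per group compute: COUNT(*), MAX(amount).
HAVING: drop groups with fewer than 2 rows.
  credit: ids {5, 35} → COUNT(*)=2, MAX(amount)=331
  fee: ids {10, 16, 20, 24, 26, 38} → COUNT(*)=6, MAX(amount)=385
  refund: ids {3, 8, 11, 13, 27} → COUNT(*)=5, MAX(amount)=246

credit | 2 | 331 ; fee | 6 | 385 ; refund | 5 | 246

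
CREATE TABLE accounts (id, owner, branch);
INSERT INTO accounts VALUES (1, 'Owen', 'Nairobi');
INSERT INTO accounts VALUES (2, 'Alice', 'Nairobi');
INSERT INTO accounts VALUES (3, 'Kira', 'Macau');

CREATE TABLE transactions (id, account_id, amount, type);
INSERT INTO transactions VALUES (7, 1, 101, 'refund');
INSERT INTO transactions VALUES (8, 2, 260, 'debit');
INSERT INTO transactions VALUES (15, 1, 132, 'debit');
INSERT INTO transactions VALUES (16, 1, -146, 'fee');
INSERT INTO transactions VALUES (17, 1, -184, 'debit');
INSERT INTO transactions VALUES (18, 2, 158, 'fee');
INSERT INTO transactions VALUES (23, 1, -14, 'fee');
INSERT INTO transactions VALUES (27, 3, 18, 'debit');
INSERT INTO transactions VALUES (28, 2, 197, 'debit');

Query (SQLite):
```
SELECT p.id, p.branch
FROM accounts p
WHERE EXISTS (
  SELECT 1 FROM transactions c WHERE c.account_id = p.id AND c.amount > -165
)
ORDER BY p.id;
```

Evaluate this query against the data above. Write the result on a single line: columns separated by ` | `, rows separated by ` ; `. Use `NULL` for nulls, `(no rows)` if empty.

For each accounts row, check whether any transactions with matching account_id has amount > -165.
Keep rows where that is true.

1 | Nairobi ; 2 | Nairobi ; 3 | Macau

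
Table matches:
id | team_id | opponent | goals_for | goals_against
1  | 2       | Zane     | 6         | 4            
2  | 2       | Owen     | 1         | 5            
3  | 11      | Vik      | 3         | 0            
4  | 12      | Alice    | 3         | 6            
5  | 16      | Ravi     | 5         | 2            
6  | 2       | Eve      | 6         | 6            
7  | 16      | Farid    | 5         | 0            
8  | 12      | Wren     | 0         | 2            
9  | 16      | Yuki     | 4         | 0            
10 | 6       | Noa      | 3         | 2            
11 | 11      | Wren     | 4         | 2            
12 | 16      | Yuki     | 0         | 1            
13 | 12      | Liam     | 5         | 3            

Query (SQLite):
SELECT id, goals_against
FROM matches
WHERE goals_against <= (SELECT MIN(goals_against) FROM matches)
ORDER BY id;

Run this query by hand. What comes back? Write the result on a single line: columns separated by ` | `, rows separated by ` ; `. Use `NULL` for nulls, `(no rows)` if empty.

3 | 0 ; 7 | 0 ; 9 | 0

Scalar subquery: MIN(goals_against) over all matches rows = 0.
Keep rows where goals_against <= that value.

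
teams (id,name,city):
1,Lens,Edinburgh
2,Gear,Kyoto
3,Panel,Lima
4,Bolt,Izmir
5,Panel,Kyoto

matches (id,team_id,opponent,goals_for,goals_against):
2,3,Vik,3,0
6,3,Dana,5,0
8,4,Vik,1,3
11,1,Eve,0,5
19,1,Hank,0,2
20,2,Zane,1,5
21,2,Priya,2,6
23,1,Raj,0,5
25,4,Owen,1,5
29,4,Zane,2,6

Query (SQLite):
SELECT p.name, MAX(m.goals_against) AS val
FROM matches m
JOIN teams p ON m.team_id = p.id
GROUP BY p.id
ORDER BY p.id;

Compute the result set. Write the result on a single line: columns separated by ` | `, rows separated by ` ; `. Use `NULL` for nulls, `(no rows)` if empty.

Join each matches row to its teams via team_id.
Group joined rows by teams.id; compute MAX(m.goals_against) per group.
  1: ids {11, 19, 23} → MAX(m.goals_against)=5
  2: ids {20, 21} → MAX(m.goals_against)=6
  3: ids {2, 6} → MAX(m.goals_against)=0
  4: ids {8, 25, 29} → MAX(m.goals_against)=6

Lens | 5 ; Gear | 6 ; Panel | 0 ; Bolt | 6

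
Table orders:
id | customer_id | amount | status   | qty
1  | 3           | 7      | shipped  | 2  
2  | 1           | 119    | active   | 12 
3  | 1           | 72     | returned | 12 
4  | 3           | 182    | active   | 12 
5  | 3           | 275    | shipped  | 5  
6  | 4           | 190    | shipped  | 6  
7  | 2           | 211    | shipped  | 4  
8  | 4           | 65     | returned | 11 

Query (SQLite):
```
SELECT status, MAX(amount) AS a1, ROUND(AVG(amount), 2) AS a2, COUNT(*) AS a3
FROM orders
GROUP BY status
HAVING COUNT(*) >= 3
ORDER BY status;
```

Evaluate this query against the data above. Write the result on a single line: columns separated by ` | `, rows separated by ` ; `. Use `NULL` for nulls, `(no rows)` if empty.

shipped | 275 | 170.75 | 4

Group orders by status.
Per group compute: MAX(amount), ROUND(AVG(amount), 2), COUNT(*).
HAVING: drop groups with fewer than 3 rows.
  active: ids {2, 4} → MAX(amount)=182, ROUND(AVG(amount), 2)=150.5, COUNT(*)=2
  returned: ids {3, 8} → MAX(amount)=72, ROUND(AVG(amount), 2)=68.5, COUNT(*)=2
  shipped: ids {1, 5, 6, 7} → MAX(amount)=275, ROUND(AVG(amount), 2)=170.75, COUNT(*)=4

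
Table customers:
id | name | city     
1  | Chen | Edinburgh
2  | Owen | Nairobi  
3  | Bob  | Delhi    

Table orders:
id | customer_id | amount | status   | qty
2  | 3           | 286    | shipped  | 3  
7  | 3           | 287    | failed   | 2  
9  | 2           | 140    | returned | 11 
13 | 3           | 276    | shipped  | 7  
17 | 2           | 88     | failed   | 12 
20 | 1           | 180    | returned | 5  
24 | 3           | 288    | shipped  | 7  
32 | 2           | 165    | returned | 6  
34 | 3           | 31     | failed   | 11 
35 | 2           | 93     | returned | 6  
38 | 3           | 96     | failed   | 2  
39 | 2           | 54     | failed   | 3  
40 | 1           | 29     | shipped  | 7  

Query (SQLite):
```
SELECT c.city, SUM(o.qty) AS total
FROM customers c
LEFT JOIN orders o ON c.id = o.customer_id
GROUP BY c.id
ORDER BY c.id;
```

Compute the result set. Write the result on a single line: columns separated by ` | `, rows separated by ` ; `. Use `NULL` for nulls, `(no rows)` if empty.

Edinburgh | 12 ; Nairobi | 38 ; Delhi | 32

LEFT JOIN keeps every customers row; unmatched ones get NULL for orders columns.
Group by customers.id and compute SUM(o.qty). SUM over an all-NULL group is NULL.
  1: ids {20, 40} → SUM(o.qty)=12
  2: ids {9, 17, 32, 35, 39} → SUM(o.qty)=38
  3: ids {2, 7, 13, 24, 34, 38} → SUM(o.qty)=32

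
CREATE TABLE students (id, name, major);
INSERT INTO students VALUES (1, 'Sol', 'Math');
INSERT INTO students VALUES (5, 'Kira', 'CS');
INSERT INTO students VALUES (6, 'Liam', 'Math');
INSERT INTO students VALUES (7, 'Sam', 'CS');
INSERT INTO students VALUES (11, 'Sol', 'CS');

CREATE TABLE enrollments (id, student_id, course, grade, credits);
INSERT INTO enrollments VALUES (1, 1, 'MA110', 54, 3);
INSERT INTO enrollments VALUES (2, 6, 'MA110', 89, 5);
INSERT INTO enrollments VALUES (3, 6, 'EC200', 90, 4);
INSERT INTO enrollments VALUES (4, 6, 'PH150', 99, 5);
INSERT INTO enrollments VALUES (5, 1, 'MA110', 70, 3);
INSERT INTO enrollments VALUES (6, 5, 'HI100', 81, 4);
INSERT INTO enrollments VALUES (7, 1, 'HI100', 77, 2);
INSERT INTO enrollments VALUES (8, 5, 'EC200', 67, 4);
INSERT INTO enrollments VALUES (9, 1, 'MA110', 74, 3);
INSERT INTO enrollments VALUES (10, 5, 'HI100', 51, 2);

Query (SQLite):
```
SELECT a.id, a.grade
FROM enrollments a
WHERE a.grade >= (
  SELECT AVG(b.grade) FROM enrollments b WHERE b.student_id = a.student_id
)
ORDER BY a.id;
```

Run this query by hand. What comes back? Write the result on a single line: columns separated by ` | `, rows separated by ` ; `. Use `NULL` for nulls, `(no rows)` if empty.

For each enrollments row a, compute AVG(grade) over rows sharing a.student_id.
Keep row a if a.grade >= that per-group AVG.
  student_id=1: AVG(grade) = 68.75
  student_id=5: AVG(grade) = 66.333333
  student_id=6: AVG(grade) = 92.666667

4 | 99 ; 5 | 70 ; 6 | 81 ; 7 | 77 ; 8 | 67 ; 9 | 74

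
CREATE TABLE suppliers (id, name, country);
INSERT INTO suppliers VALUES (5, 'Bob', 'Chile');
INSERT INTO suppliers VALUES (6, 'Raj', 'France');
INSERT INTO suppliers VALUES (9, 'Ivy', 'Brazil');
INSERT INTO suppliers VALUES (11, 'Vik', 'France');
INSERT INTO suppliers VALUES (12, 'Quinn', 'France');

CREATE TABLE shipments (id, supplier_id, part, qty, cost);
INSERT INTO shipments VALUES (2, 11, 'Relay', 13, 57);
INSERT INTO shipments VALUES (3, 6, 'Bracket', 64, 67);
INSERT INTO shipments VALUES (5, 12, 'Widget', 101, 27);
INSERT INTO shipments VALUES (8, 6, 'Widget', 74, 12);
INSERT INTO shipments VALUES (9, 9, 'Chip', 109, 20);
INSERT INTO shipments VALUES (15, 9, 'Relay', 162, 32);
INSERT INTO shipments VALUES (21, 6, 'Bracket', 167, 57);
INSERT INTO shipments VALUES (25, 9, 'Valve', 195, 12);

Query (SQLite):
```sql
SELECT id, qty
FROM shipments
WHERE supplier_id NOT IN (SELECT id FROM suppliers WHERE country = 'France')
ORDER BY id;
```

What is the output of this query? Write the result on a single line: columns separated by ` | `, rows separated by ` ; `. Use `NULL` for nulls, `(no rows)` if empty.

9 | 109 ; 15 | 162 ; 25 | 195

Inner query: suppliers.id where country = 'France'.
Outer: keep shipments rows whose supplier_id is not in that set.
Inner query → {6, 11, 12}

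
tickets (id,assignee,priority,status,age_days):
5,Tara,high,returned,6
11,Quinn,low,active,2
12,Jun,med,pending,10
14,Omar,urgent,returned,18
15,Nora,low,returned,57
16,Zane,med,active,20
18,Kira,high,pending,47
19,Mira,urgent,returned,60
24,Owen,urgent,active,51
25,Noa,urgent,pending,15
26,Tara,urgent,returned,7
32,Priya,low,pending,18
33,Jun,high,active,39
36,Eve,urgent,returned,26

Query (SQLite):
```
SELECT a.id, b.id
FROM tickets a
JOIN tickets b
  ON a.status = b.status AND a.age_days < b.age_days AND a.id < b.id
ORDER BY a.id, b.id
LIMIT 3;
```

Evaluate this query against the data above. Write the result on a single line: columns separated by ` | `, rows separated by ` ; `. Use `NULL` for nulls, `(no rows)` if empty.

5 | 14 ; 5 | 15 ; 5 | 19

Pairs (a,b) with same status, a.age_days < b.age_days, a.id < b.id.
status groups: active:{11,16,24,33} pending:{12,18,25,32} returned:{5,14,15,19,26,36}
Ordered by (a.id, b.id); first 3.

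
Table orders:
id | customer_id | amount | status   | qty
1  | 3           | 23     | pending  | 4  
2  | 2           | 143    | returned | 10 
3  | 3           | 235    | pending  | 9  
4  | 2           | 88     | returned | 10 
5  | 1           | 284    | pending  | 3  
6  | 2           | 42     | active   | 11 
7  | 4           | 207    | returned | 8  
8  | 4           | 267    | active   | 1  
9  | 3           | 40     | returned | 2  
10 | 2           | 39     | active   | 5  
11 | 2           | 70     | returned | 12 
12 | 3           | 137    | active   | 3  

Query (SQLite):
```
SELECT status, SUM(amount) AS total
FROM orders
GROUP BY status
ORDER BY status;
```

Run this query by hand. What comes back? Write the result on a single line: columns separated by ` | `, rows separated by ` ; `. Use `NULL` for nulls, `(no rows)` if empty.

active | 485 ; pending | 542 ; returned | 548

Partition orders by status; compute SUM(amount) within each group.
  active: ids {6, 8, 10, 12} → SUM(amount)=485
  pending: ids {1, 3, 5} → SUM(amount)=542
  returned: ids {2, 4, 7, 9, 11} → SUM(amount)=548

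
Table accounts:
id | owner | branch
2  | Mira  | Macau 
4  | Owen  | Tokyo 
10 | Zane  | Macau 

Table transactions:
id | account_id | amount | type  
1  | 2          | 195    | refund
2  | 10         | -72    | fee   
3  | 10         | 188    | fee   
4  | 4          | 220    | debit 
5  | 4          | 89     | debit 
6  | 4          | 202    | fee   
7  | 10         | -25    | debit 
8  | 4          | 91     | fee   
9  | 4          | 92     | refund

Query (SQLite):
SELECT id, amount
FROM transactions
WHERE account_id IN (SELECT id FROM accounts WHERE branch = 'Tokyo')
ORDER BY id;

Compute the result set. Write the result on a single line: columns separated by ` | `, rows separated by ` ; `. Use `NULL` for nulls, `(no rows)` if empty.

Inner query: accounts.id where branch = 'Tokyo'.
Outer: keep transactions rows whose account_id is in that set.
Inner query → {4}

4 | 220 ; 5 | 89 ; 6 | 202 ; 8 | 91 ; 9 | 92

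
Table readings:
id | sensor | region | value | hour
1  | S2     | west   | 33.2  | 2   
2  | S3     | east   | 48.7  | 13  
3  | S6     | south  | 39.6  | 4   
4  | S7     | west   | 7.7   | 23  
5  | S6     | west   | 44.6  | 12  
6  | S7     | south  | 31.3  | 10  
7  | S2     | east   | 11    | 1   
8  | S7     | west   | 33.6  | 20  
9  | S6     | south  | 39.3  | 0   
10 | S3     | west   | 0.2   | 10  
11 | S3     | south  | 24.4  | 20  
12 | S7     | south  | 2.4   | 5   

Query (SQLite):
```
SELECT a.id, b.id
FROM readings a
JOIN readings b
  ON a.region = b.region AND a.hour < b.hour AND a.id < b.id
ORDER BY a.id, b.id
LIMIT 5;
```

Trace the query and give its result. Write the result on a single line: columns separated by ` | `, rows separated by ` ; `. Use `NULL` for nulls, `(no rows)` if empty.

1 | 4 ; 1 | 5 ; 1 | 8 ; 1 | 10 ; 3 | 6

Pairs (a,b) with same region, a.hour < b.hour, a.id < b.id.
region groups: east:{2,7} south:{3,6,9,11,12} west:{1,4,5,8,10}
Ordered by (a.id, b.id); first 5.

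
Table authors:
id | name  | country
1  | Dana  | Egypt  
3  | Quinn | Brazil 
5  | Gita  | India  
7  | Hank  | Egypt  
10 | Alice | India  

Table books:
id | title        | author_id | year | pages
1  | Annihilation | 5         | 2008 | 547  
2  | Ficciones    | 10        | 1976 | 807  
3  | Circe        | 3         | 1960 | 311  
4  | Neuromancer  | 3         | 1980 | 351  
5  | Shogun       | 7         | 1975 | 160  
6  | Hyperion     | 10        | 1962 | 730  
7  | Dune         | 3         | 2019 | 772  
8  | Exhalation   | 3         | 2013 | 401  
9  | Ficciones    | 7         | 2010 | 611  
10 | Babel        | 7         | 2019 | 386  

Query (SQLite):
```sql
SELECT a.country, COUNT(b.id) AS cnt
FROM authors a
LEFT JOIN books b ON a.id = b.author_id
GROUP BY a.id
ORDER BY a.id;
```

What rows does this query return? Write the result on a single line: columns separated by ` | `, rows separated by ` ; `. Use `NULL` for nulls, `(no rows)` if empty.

Egypt | 0 ; Brazil | 4 ; India | 1 ; Egypt | 3 ; India | 2

LEFT JOIN keeps every authors row; unmatched ones get NULL for books columns.
Group by authors.id and compute COUNT(b.id). COUNT(col) of an all-NULL group is 0.
  1: ids {—} → COUNT(b.id)=0
  3: ids {3, 4, 7, 8} → COUNT(b.id)=4
  5: ids {1} → COUNT(b.id)=1
  7: ids {5, 9, 10} → COUNT(b.id)=3
  10: ids {2, 6} → COUNT(b.id)=2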